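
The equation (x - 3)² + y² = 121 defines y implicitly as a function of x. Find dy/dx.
Differentiate the relation implicitly: treat y = y(x) and apply the chain rule, so every y-derivative picks up a y' = dy/dx factor.

With everything moved to the left-hand side, differentiate term by term:
  d/dx[y^2] = 2y·y'
  d/dx[(x - 3)^2] = 2x - 6
  d/dx[-121] = 0

Separating the contributions that come from x directly and those that come through y:
  without y':      2x - 6
  multiplying y':  2y

so (2x - 6) + (2y)·y' = 0, and therefore
  dy/dx = -(2x - 6)/(2y) = (3 - x)/y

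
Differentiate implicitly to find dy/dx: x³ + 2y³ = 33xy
Differentiate the relation implicitly: treat y = y(x) and apply the chain rule, so every y-derivative picks up a y' = dy/dx factor.

With everything moved to the left-hand side, differentiate term by term:
  d/dx[x^3] = 3x^2
  d/dx[-33xy] = -33x·y' - 33y
  d/dx[2y^3] = 6y^2·y'

Separating the contributions that come from x directly and those that come through y:
  without y':      3x^2 - 33y
  multiplying y':  -33x + 6y^2

so (3x^2 - 33y) + (-33x + 6y^2)·y' = 0, and therefore
  dy/dx = -(3x^2 - 33y)/(-33x + 6y^2) = (x^2 - 11y)/(11x - 2y^2)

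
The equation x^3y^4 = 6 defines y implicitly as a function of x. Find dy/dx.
Differentiate both sides with respect to x, treating y as y(x). By the chain rule, any term containing y contributes a factor of y' = dy/dx when we differentiate it.

Move every term to one side and write the relation as F(x, y) = 0. Term by term,
  d/dx[x^3y^4] = 4x^3y^3·y' + 3x^2y^4
  d/dx[-6] = 0

The pieces without y' make up ∂F/∂x and the coefficient of y' is ∂F/∂y:
  ∂F/∂x = 3x^2y^4,
  ∂F/∂y = 4x^3y^3.

Since d/dx[F] = ∂F/∂x + (∂F/∂y)·y' = 0, solve for y':
  (∂F/∂y)·y' = -∂F/∂x
  dy/dx = -(∂F/∂x)/(∂F/∂y) = -(3x^2y^4)/(4x^3y^3) = -3y/(4x)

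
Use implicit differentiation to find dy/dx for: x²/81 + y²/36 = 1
Differentiate the relation implicitly: treat y = y(x) and apply the chain rule, so every y-derivative picks up a y' = dy/dx factor.

With everything moved to the left-hand side, differentiate term by term:
  d/dx[x^2/81] = 2x/81
  d/dx[y^2/36] = y·y'/18
  d/dx[-1] = 0

Separating the contributions that come from x directly and those that come through y:
  without y':      2x/81
  multiplying y':  y/18

so (2x/81) + (y/18)·y' = 0, and therefore
  dy/dx = -(2x/81)/(y/18) = -4x/(9y)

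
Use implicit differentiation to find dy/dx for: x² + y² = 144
Take d/dx of both sides. Since y is implicitly a function of x, the chain rule attaches a y' = dy/dx factor whenever we differentiate through y.

Set F(x, y) = (left side) − (right side), so the curve is F = 0. Differentiating each term of F:
  d/dx[x^2] = 2x
  d/dx[y^2] = 2y·y'
  d/dx[-144] = 0

Collecting, the y'-free part is the partial derivative in x and the y' coefficient is the partial derivative in y:
  ∂F/∂x = 2x
  ∂F/∂y = 2y

so d/dx[F(x, y(x))] = ∂F/∂x + (∂F/∂y)·y' = 0. Rearranging,
  dy/dx = -(∂F/∂x)/(∂F/∂y) = -(2x)/(2y) = -x/y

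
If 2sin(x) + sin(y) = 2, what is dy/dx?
Differentiate the relation implicitly: treat y = y(x) and apply the chain rule, so every y-derivative picks up a y' = dy/dx factor.

With everything moved to the left-hand side, differentiate term by term:
  d/dx[2sin(x)] = 2cos(x)
  d/dx[sin(y)] = y'·cos(y)
  d/dx[-2] = 0

Separating the contributions that come from x directly and those that come through y:
  without y':      2cos(x)
  multiplying y':  cos(y)

so (2cos(x)) + (cos(y))·y' = 0, and therefore
  dy/dx = -(2cos(x))/(cos(y)) = -2cos(x)/cos(y)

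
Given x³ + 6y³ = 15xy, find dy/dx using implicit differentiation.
Take d/dx of both sides. Since y is implicitly a function of x, the chain rule attaches a y' = dy/dx factor whenever we differentiate through y.

Set F(x, y) = (left side) − (right side), so the curve is F = 0. Differentiating each term of F:
  d/dx[x^3] = 3x^2
  d/dx[-15xy] = -15x·y' - 15y
  d/dx[6y^3] = 18y^2·y'

Collecting, the y'-free part is the partial derivative in x and the y' coefficient is the partial derivative in y:
  ∂F/∂x = 3x^2 - 15y
  ∂F/∂y = -15x + 18y^2

so d/dx[F(x, y(x))] = ∂F/∂x + (∂F/∂y)·y' = 0. Rearranging,
  dy/dx = -(∂F/∂x)/(∂F/∂y) = -(3x^2 - 15y)/(-15x + 18y^2) = (x^2 - 5y)/(5x - 6y^2)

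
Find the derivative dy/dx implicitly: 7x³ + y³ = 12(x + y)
Take d/dx of both sides. Since y is implicitly a function of x, the chain rule attaches a y' = dy/dx factor whenever we differentiate through y.

Set F(x, y) = (left side) − (right side), so the curve is F = 0. Differentiating each term of F:
  d/dx[7x^3] = 21x^2
  d/dx[-12x] = -12
  d/dx[y^3] = 3y^2·y'
  d/dx[-12y] = -12·y'

Collecting, the y'-free part is the partial derivative in x and the y' coefficient is the partial derivative in y:
  ∂F/∂x = 21x^2 - 12
  ∂F/∂y = 3y^2 - 12

so d/dx[F(x, y(x))] = ∂F/∂x + (∂F/∂y)·y' = 0. Rearranging,
  dy/dx = -(∂F/∂x)/(∂F/∂y) = -(21x^2 - 12)/(3y^2 - 12) = (4 - 7x^2)/(y^2 - 4)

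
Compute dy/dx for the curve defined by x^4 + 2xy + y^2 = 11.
Differentiate both sides with respect to x, treating y as y(x). By the chain rule, any term containing y contributes a factor of y' = dy/dx when we differentiate it.

Move every term to one side and write the relation as F(x, y) = 0. Term by term,
  d/dx[x^4] = 4x^3
  d/dx[2xy] = 2x·y' + 2y
  d/dx[y^2] = 2y·y'
  d/dx[-11] = 0

The pieces without y' make up ∂F/∂x and the coefficient of y' is ∂F/∂y:
  ∂F/∂x = 4x^3 + 2y,
  ∂F/∂y = 2x + 2y.

Since d/dx[F] = ∂F/∂x + (∂F/∂y)·y' = 0, solve for y':
  (∂F/∂y)·y' = -∂F/∂x
  dy/dx = -(∂F/∂x)/(∂F/∂y) = -(4x^3 + 2y)/(2x + 2y) = (-2x^3 - y)/(x + y)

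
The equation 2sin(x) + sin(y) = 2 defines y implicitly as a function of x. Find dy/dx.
Apply d/dx to both sides, remembering that y depends on x. Each occurrence of y therefore brings in a y' = dy/dx via the chain rule.

With F(x, y) equal to the left-hand side minus the right, differentiate F term by term:
  d/dx[2sin(x)] = 2cos(x)
  d/dx[sin(y)] = y'·cos(y)
  d/dx[-2] = 0
Adding these up, d/dx[F] = 0 becomes
  (2cos(x)) + (cos(y))·y' = 0,
so isolating y',
  dy/dx = -(2cos(x))/(cos(y)) = -2cos(x)/cos(y)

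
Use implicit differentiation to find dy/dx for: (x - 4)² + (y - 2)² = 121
Differentiate the relation implicitly: treat y = y(x) and apply the chain rule, so every y-derivative picks up a y' = dy/dx factor.

With everything moved to the left-hand side, differentiate term by term:
  d/dx[(x - 4)^2] = 2x - 8
  d/dx[(y - 2)^2] = 2·y'(y - 2)
  d/dx[-121] = 0

Separating the contributions that come from x directly and those that come through y:
  without y':      2x - 8
  multiplying y':  2y - 4

so (2x - 8) + (2y - 4)·y' = 0, and therefore
  dy/dx = -(2x - 8)/(2y - 4) = (4 - x)/(y - 2)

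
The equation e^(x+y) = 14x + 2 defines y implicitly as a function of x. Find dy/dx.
Differentiate both sides with respect to x, treating y as y(x). By the chain rule, any term containing y contributes a factor of y' = dy/dx when we differentiate it.

Move every term to one side and write the relation as F(x, y) = 0. Term by term,
  d/dx[-14x] = -14
  d/dx[e^(x + y)] = (y' + 1)·e^(x + y)
  d/dx[-2] = 0

The pieces without y' make up ∂F/∂x and the coefficient of y' is ∂F/∂y:
  ∂F/∂x = e^(x + y) - 14,
  ∂F/∂y = e^(x + y).

Since d/dx[F] = ∂F/∂x + (∂F/∂y)·y' = 0, solve for y':
  (∂F/∂y)·y' = -∂F/∂x
  dy/dx = -(∂F/∂x)/(∂F/∂y) = -(e^(x + y) - 14)/(e^(x + y)) = 14e^(-x - y) - 1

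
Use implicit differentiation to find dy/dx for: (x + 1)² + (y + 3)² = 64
Differentiate the relation implicitly: treat y = y(x) and apply the chain rule, so every y-derivative picks up a y' = dy/dx factor.

With everything moved to the left-hand side, differentiate term by term:
  d/dx[(x + 1)^2] = 2x + 2
  d/dx[(y + 3)^2] = 2·y'(y + 3)
  d/dx[-64] = 0

Separating the contributions that come from x directly and those that come through y:
  without y':      2x + 2
  multiplying y':  2y + 6

so (2x + 2) + (2y + 6)·y' = 0, and therefore
  dy/dx = -(2x + 2)/(2y + 6) = (-x - 1)/(y + 3)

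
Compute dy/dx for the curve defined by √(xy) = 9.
Apply d/dx to both sides, remembering that y depends on x. Each occurrence of y therefore brings in a y' = dy/dx via the chain rule.

With F(x, y) equal to the left-hand side minus the right, differentiate F term by term:
  d/dx[√(xy)] = √(xy)(x·y'/2 + y/2)/(xy)
  d/dx[-9] = 0
Adding these up, d/dx[F] = 0 becomes
  (√(xy)/(2x)) + (√(xy)/(2y))·y' = 0,
so isolating y',
  dy/dx = -(√(xy)/(2x))/(√(xy)/(2y)) = -y/x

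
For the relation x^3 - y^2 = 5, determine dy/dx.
Apply d/dx to both sides, remembering that y depends on x. Each occurrence of y therefore brings in a y' = dy/dx via the chain rule.

With F(x, y) equal to the left-hand side minus the right, differentiate F term by term:
  d/dx[x^3] = 3x^2
  d/dx[-y^2] = -2y·y'
  d/dx[-5] = 0
Adding these up, d/dx[F] = 0 becomes
  (3x^2) + (-2y)·y' = 0,
so isolating y',
  dy/dx = -(3x^2)/(-2y) = 3x^2/(2y)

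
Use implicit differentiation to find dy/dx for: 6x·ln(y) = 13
Take d/dx of both sides. Since y is implicitly a function of x, the chain rule attaches a y' = dy/dx factor whenever we differentiate through y.

Set F(x, y) = (left side) − (right side), so the curve is F = 0. Differentiating each term of F:
  d/dx[6x·ln(y)] = 6x·y'/y + 6ln(y)
  d/dx[-13] = 0

Collecting, the y'-free part is the partial derivative in x and the y' coefficient is the partial derivative in y:
  ∂F/∂x = 6ln(y)
  ∂F/∂y = 6x/y

so d/dx[F(x, y(x))] = ∂F/∂x + (∂F/∂y)·y' = 0. Rearranging,
  dy/dx = -(∂F/∂x)/(∂F/∂y) = -(6ln(y))/(6x/y) = -y·ln(y)/x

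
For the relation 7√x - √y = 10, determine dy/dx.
Differentiate the relation implicitly: treat y = y(x) and apply the chain rule, so every y-derivative picks up a y' = dy/dx factor.

With everything moved to the left-hand side, differentiate term by term:
  d/dx[7√(x)] = 7/(2√(x))
  d/dx[-√(y)] = -y'/(2√(y))
  d/dx[-10] = 0

Separating the contributions that come from x directly and those that come through y:
  without y':      7/(2√(x))
  multiplying y':  -1/(2√(y))

so (7/(2√(x))) + (-1/(2√(y)))·y' = 0, and therefore
  dy/dx = -(7/(2√(x)))/(-1/(2√(y))) = 7√(y)/√(x)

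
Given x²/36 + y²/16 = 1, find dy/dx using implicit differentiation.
Differentiate both sides with respect to x, treating y as y(x). By the chain rule, any term containing y contributes a factor of y' = dy/dx when we differentiate it.

Move every term to one side and write the relation as F(x, y) = 0. Term by term,
  d/dx[x^2/36] = x/18
  d/dx[y^2/16] = y·y'/8
  d/dx[-1] = 0

The pieces without y' make up ∂F/∂x and the coefficient of y' is ∂F/∂y:
  ∂F/∂x = x/18,
  ∂F/∂y = y/8.

Since d/dx[F] = ∂F/∂x + (∂F/∂y)·y' = 0, solve for y':
  (∂F/∂y)·y' = -∂F/∂x
  dy/dx = -(∂F/∂x)/(∂F/∂y) = -(x/18)/(y/8) = -4x/(9y)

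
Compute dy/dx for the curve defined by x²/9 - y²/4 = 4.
Apply d/dx to both sides, remembering that y depends on x. Each occurrence of y therefore brings in a y' = dy/dx via the chain rule.

With F(x, y) equal to the left-hand side minus the right, differentiate F term by term:
  d/dx[x^2/9] = 2x/9
  d/dx[-y^2/4] = -y·y'/2
  d/dx[-4] = 0
Adding these up, d/dx[F] = 0 becomes
  (2x/9) + (-y/2)·y' = 0,
so isolating y',
  dy/dx = -(2x/9)/(-y/2) = 4x/(9y)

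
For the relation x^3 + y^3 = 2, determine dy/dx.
Differentiate both sides with respect to x, treating y as y(x). By the chain rule, any term containing y contributes a factor of y' = dy/dx when we differentiate it.

Move every term to one side and write the relation as F(x, y) = 0. Term by term,
  d/dx[x^3] = 3x^2
  d/dx[y^3] = 3y^2·y'
  d/dx[-2] = 0

The pieces without y' make up ∂F/∂x and the coefficient of y' is ∂F/∂y:
  ∂F/∂x = 3x^2,
  ∂F/∂y = 3y^2.

Since d/dx[F] = ∂F/∂x + (∂F/∂y)·y' = 0, solve for y':
  (∂F/∂y)·y' = -∂F/∂x
  dy/dx = -(∂F/∂x)/(∂F/∂y) = -(3x^2)/(3y^2) = -x^2/y^2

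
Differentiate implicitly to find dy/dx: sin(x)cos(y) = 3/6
Differentiate both sides with respect to x, treating y as y(x). By the chain rule, any term containing y contributes a factor of y' = dy/dx when we differentiate it.

Move every term to one side and write the relation as F(x, y) = 0. Term by term,
  d/dx[sin(x)·cos(y)] = -y'·sin(x)·sin(y) + cos(x)·cos(y)
  d/dx[-1/2] = 0

The pieces without y' make up ∂F/∂x and the coefficient of y' is ∂F/∂y:
  ∂F/∂x = cos(x)·cos(y),
  ∂F/∂y = -sin(x)·sin(y).

Since d/dx[F] = ∂F/∂x + (∂F/∂y)·y' = 0, solve for y':
  (∂F/∂y)·y' = -∂F/∂x
  dy/dx = -(∂F/∂x)/(∂F/∂y) = -(cos(x)·cos(y))/(-sin(x)·sin(y)) = 1/(tan(x)·tan(y))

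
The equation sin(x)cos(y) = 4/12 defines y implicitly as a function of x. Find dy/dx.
Differentiate both sides with respect to x, treating y as y(x). By the chain rule, any term containing y contributes a factor of y' = dy/dx when we differentiate it.

Move every term to one side and write the relation as F(x, y) = 0. Term by term,
  d/dx[sin(x)·cos(y)] = -y'·sin(x)·sin(y) + cos(x)·cos(y)
  d/dx[-1/3] = 0

The pieces without y' make up ∂F/∂x and the coefficient of y' is ∂F/∂y:
  ∂F/∂x = cos(x)·cos(y),
  ∂F/∂y = -sin(x)·sin(y).

Since d/dx[F] = ∂F/∂x + (∂F/∂y)·y' = 0, solve for y':
  (∂F/∂y)·y' = -∂F/∂x
  dy/dx = -(∂F/∂x)/(∂F/∂y) = -(cos(x)·cos(y))/(-sin(x)·sin(y)) = 1/(tan(x)·tan(y))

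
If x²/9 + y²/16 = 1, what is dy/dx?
Take d/dx of both sides. Since y is implicitly a function of x, the chain rule attaches a y' = dy/dx factor whenever we differentiate through y.

Set F(x, y) = (left side) − (right side), so the curve is F = 0. Differentiating each term of F:
  d/dx[x^2/9] = 2x/9
  d/dx[y^2/16] = y·y'/8
  d/dx[-1] = 0

Collecting, the y'-free part is the partial derivative in x and the y' coefficient is the partial derivative in y:
  ∂F/∂x = 2x/9
  ∂F/∂y = y/8

so d/dx[F(x, y(x))] = ∂F/∂x + (∂F/∂y)·y' = 0. Rearranging,
  dy/dx = -(∂F/∂x)/(∂F/∂y) = -(2x/9)/(y/8) = -16x/(9y)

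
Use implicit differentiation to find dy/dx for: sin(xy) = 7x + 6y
Differentiate the relation implicitly: treat y = y(x) and apply the chain rule, so every y-derivative picks up a y' = dy/dx factor.

With everything moved to the left-hand side, differentiate term by term:
  d/dx[-7x] = -7
  d/dx[-6y] = -6·y'
  d/dx[sin(xy)] = (x·y' + y)·cos(xy)

Separating the contributions that come from x directly and those that come through y:
  without y':      y·cos(xy) - 7
  multiplying y':  x·cos(xy) - 6

so (y·cos(xy) - 7) + (x·cos(xy) - 6)·y' = 0, and therefore
  dy/dx = -(y·cos(xy) - 7)/(x·cos(xy) - 6) = (-y·cos(xy) + 7)/(x·cos(xy) - 6)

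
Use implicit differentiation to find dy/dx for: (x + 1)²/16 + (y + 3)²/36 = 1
Differentiate the relation implicitly: treat y = y(x) and apply the chain rule, so every y-derivative picks up a y' = dy/dx factor.

With everything moved to the left-hand side, differentiate term by term:
  d/dx[(x + 1)^2/16] = x/8 + 1/8
  d/dx[(y + 3)^2/36] = y'(y + 3)/18
  d/dx[-1] = 0

Separating the contributions that come from x directly and those that come through y:
  without y':      x/8 + 1/8
  multiplying y':  y/18 + 1/6

so (x/8 + 1/8) + (y/18 + 1/6)·y' = 0, and therefore
  dy/dx = -(x/8 + 1/8)/(y/18 + 1/6)
        = -((x + 1)/8)/((y + 3)/18) = 9(-x - 1)/(4(y + 3))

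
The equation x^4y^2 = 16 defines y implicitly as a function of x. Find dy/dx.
Apply d/dx to both sides, remembering that y depends on x. Each occurrence of y therefore brings in a y' = dy/dx via the chain rule.

With F(x, y) equal to the left-hand side minus the right, differentiate F term by term:
  d/dx[x^4y^2] = 2x^4y·y' + 4x^3y^2
  d/dx[-16] = 0
Adding these up, d/dx[F] = 0 becomes
  (4x^3y^2) + (2x^4y)·y' = 0,
so isolating y',
  dy/dx = -(4x^3y^2)/(2x^4y) = -2y/x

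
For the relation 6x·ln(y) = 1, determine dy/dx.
Apply d/dx to both sides, remembering that y depends on x. Each occurrence of y therefore brings in a y' = dy/dx via the chain rule.

With F(x, y) equal to the left-hand side minus the right, differentiate F term by term:
  d/dx[6x·ln(y)] = 6x·y'/y + 6ln(y)
  d/dx[-1] = 0
Adding these up, d/dx[F] = 0 becomes
  (6ln(y)) + (6x/y)·y' = 0,
so isolating y',
  dy/dx = -(6ln(y))/(6x/y) = -y·ln(y)/x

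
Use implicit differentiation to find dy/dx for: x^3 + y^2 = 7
Differentiate the relation implicitly: treat y = y(x) and apply the chain rule, so every y-derivative picks up a y' = dy/dx factor.

With everything moved to the left-hand side, differentiate term by term:
  d/dx[x^3] = 3x^2
  d/dx[y^2] = 2y·y'
  d/dx[-7] = 0

Separating the contributions that come from x directly and those that come through y:
  without y':      3x^2
  multiplying y':  2y

so (3x^2) + (2y)·y' = 0, and therefore
  dy/dx = -(3x^2)/(2y) = -3x^2/(2y)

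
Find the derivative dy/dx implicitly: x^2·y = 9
Take d/dx of both sides. Since y is implicitly a function of x, the chain rule attaches a y' = dy/dx factor whenever we differentiate through y.

Set F(x, y) = (left side) − (right side), so the curve is F = 0. Differentiating each term of F:
  d/dx[x^2y] = x^2·y' + 2xy
  d/dx[-9] = 0

Collecting, the y'-free part is the partial derivative in x and the y' coefficient is the partial derivative in y:
  ∂F/∂x = 2xy
  ∂F/∂y = x^2

so d/dx[F(x, y(x))] = ∂F/∂x + (∂F/∂y)·y' = 0. Rearranging,
  dy/dx = -(∂F/∂x)/(∂F/∂y) = -(2xy)/(x^2) = -2y/x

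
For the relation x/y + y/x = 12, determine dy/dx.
Differentiate the relation implicitly: treat y = y(x) and apply the chain rule, so every y-derivative picks up a y' = dy/dx factor.

With everything moved to the left-hand side, differentiate term by term:
  d/dx[x/y] = -x·y'/y^2 + 1/y
  d/dx[y/x] = y'/x - y/x^2
  d/dx[-12] = 0

Separating the contributions that come from x directly and those that come through y:
  without y':      1/y - y/x^2
  multiplying y':  -x/y^2 + 1/x

so (1/y - y/x^2) + (-x/y^2 + 1/x)·y' = 0, and therefore
  dy/dx = -(1/y - y/x^2)/(-x/y^2 + 1/x)
        = -((x - y)(x + y)/(x^2y))/(-(x - y)(x + y)/(xy^2)) = y/x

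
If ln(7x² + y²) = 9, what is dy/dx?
Differentiate both sides with respect to x, treating y as y(x). By the chain rule, any term containing y contributes a factor of y' = dy/dx when we differentiate it.

Move every term to one side and write the relation as F(x, y) = 0. Term by term,
  d/dx[ln(7x^2 + y^2)] = (14x + 2y·y')/(7x^2 + y^2)
  d/dx[-9] = 0

The pieces without y' make up ∂F/∂x and the coefficient of y' is ∂F/∂y:
  ∂F/∂x = 14x/(7x^2 + y^2),
  ∂F/∂y = 2y/(7x^2 + y^2).

Since d/dx[F] = ∂F/∂x + (∂F/∂y)·y' = 0, solve for y':
  (∂F/∂y)·y' = -∂F/∂x
  dy/dx = -(∂F/∂x)/(∂F/∂y) = -(14x/(7x^2 + y^2))/(2y/(7x^2 + y^2)) = -7x/y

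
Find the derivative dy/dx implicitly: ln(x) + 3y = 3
Take d/dx of both sides. Since y is implicitly a function of x, the chain rule attaches a y' = dy/dx factor whenever we differentiate through y.

Set F(x, y) = (left side) − (right side), so the curve is F = 0. Differentiating each term of F:
  d/dx[3y] = 3·y'
  d/dx[ln(x)] = 1/x
  d/dx[-3] = 0

Collecting, the y'-free part is the partial derivative in x and the y' coefficient is the partial derivative in y:
  ∂F/∂x = 1/x
  ∂F/∂y = 3

so d/dx[F(x, y(x))] = ∂F/∂x + (∂F/∂y)·y' = 0. Rearranging,
  dy/dx = -(∂F/∂x)/(∂F/∂y) = -(1/x)/(3) = -1/(3x)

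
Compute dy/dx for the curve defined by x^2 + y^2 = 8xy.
Differentiate the relation implicitly: treat y = y(x) and apply the chain rule, so every y-derivative picks up a y' = dy/dx factor.

With everything moved to the left-hand side, differentiate term by term:
  d/dx[x^2] = 2x
  d/dx[-8xy] = -8x·y' - 8y
  d/dx[y^2] = 2y·y'

Separating the contributions that come from x directly and those that come through y:
  without y':      2x - 8y
  multiplying y':  -8x + 2y

so (2x - 8y) + (-8x + 2y)·y' = 0, and therefore
  dy/dx = -(2x - 8y)/(-8x + 2y) = (x - 4y)/(4x - y)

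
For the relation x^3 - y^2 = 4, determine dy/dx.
Differentiate the relation implicitly: treat y = y(x) and apply the chain rule, so every y-derivative picks up a y' = dy/dx factor.

With everything moved to the left-hand side, differentiate term by term:
  d/dx[x^3] = 3x^2
  d/dx[-y^2] = -2y·y'
  d/dx[-4] = 0

Separating the contributions that come from x directly and those that come through y:
  without y':      3x^2
  multiplying y':  -2y

so (3x^2) + (-2y)·y' = 0, and therefore
  dy/dx = -(3x^2)/(-2y) = 3x^2/(2y)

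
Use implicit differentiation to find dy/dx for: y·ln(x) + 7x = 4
Take d/dx of both sides. Since y is implicitly a function of x, the chain rule attaches a y' = dy/dx factor whenever we differentiate through y.

Set F(x, y) = (left side) − (right side), so the curve is F = 0. Differentiating each term of F:
  d/dx[7x] = 7
  d/dx[y·ln(x)] = y'·ln(x) + y/x
  d/dx[-4] = 0

Collecting, the y'-free part is the partial derivative in x and the y' coefficient is the partial derivative in y:
  ∂F/∂x = 7 + y/x
  ∂F/∂y = ln(x)

so d/dx[F(x, y(x))] = ∂F/∂x + (∂F/∂y)·y' = 0. Rearranging,
  dy/dx = -(∂F/∂x)/(∂F/∂y) = -(7 + y/x)/(ln(x))
        = -((7x + y)/x)/(ln(x)) = (-7x - y)/(x·ln(x))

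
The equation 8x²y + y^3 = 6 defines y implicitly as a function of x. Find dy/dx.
Take d/dx of both sides. Since y is implicitly a function of x, the chain rule attaches a y' = dy/dx factor whenever we differentiate through y.

Set F(x, y) = (left side) − (right side), so the curve is F = 0. Differentiating each term of F:
  d/dx[8x^2y] = 8x^2·y' + 16xy
  d/dx[y^3] = 3y^2·y'
  d/dx[-6] = 0

Collecting, the y'-free part is the partial derivative in x and the y' coefficient is the partial derivative in y:
  ∂F/∂x = 16xy
  ∂F/∂y = 8x^2 + 3y^2

so d/dx[F(x, y(x))] = ∂F/∂x + (∂F/∂y)·y' = 0. Rearranging,
  dy/dx = -(∂F/∂x)/(∂F/∂y) = -(16xy)/(8x^2 + 3y^2) = -16xy/(8x^2 + 3y^2)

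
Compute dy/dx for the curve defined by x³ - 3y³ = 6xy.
Apply d/dx to both sides, remembering that y depends on x. Each occurrence of y therefore brings in a y' = dy/dx via the chain rule.

With F(x, y) equal to the left-hand side minus the right, differentiate F term by term:
  d/dx[x^3] = 3x^2
  d/dx[-6xy] = -6x·y' - 6y
  d/dx[-3y^3] = -9y^2·y'
Adding these up, d/dx[F] = 0 becomes
  (3x^2 - 6y) + (-6x - 9y^2)·y' = 0,
so isolating y',
  dy/dx = -(3x^2 - 6y)/(-6x - 9y^2) = (x^2 - 2y)/(2x + 3y^2)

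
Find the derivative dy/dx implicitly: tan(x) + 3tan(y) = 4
Apply d/dx to both sides, remembering that y depends on x. Each occurrence of y therefore brings in a y' = dy/dx via the chain rule.

With F(x, y) equal to the left-hand side minus the right, differentiate F term by term:
  d/dx[tan(x)] = tan(x)^2 + 1
  d/dx[3tan(y)] = 3·y'(tan(y)^2 + 1)
  d/dx[-4] = 0
Adding these up, d/dx[F] = 0 becomes
  (tan(x)^2 + 1) + (3tan(y)^2 + 3)·y' = 0,
so isolating y',
  dy/dx = -(tan(x)^2 + 1)/(3tan(y)^2 + 3) = -cos(y)^2/(3cos(x)^2)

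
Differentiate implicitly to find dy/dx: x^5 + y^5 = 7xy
Differentiate the relation implicitly: treat y = y(x) and apply the chain rule, so every y-derivative picks up a y' = dy/dx factor.

With everything moved to the left-hand side, differentiate term by term:
  d/dx[x^5] = 5x^4
  d/dx[-7xy] = -7x·y' - 7y
  d/dx[y^5] = 5y^4·y'

Separating the contributions that come from x directly and those that come through y:
  without y':      5x^4 - 7y
  multiplying y':  -7x + 5y^4

so (5x^4 - 7y) + (-7x + 5y^4)·y' = 0, and therefore
  dy/dx = -(5x^4 - 7y)/(-7x + 5y^4) = (5x^4 - 7y)/(7x - 5y^4)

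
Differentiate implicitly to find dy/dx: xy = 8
Take d/dx of both sides. Since y is implicitly a function of x, the chain rule attaches a y' = dy/dx factor whenever we differentiate through y.

Set F(x, y) = (left side) − (right side), so the curve is F = 0. Differentiating each term of F:
  d/dx[xy] = x·y' + y
  d/dx[-8] = 0

Collecting, the y'-free part is the partial derivative in x and the y' coefficient is the partial derivative in y:
  ∂F/∂x = y
  ∂F/∂y = x

so d/dx[F(x, y(x))] = ∂F/∂x + (∂F/∂y)·y' = 0. Rearranging,
  dy/dx = -(∂F/∂x)/(∂F/∂y) = -(y)/(x) = -y/x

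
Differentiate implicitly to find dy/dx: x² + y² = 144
Take d/dx of both sides. Since y is implicitly a function of x, the chain rule attaches a y' = dy/dx factor whenever we differentiate through y.

Set F(x, y) = (left side) − (right side), so the curve is F = 0. Differentiating each term of F:
  d/dx[x^2] = 2x
  d/dx[y^2] = 2y·y'
  d/dx[-144] = 0

Collecting, the y'-free part is the partial derivative in x and the y' coefficient is the partial derivative in y:
  ∂F/∂x = 2x
  ∂F/∂y = 2y

so d/dx[F(x, y(x))] = ∂F/∂x + (∂F/∂y)·y' = 0. Rearranging,
  dy/dx = -(∂F/∂x)/(∂F/∂y) = -(2x)/(2y) = -x/y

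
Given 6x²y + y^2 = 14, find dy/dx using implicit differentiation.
Take d/dx of both sides. Since y is implicitly a function of x, the chain rule attaches a y' = dy/dx factor whenever we differentiate through y.

Set F(x, y) = (left side) − (right side), so the curve is F = 0. Differentiating each term of F:
  d/dx[6x^2y] = 6x^2·y' + 12xy
  d/dx[y^2] = 2y·y'
  d/dx[-14] = 0

Collecting, the y'-free part is the partial derivative in x and the y' coefficient is the partial derivative in y:
  ∂F/∂x = 12xy
  ∂F/∂y = 6x^2 + 2y

so d/dx[F(x, y(x))] = ∂F/∂x + (∂F/∂y)·y' = 0. Rearranging,
  dy/dx = -(∂F/∂x)/(∂F/∂y) = -(12xy)/(6x^2 + 2y) = -6xy/(3x^2 + y)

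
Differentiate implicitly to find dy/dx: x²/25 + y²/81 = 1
Differentiate both sides with respect to x, treating y as y(x). By the chain rule, any term containing y contributes a factor of y' = dy/dx when we differentiate it.

Move every term to one side and write the relation as F(x, y) = 0. Term by term,
  d/dx[x^2/25] = 2x/25
  d/dx[y^2/81] = 2y·y'/81
  d/dx[-1] = 0

The pieces without y' make up ∂F/∂x and the coefficient of y' is ∂F/∂y:
  ∂F/∂x = 2x/25,
  ∂F/∂y = 2y/81.

Since d/dx[F] = ∂F/∂x + (∂F/∂y)·y' = 0, solve for y':
  (∂F/∂y)·y' = -∂F/∂x
  dy/dx = -(∂F/∂x)/(∂F/∂y) = -(2x/25)/(2y/81) = -81x/(25y)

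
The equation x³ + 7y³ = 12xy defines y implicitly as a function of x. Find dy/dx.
Differentiate the relation implicitly: treat y = y(x) and apply the chain rule, so every y-derivative picks up a y' = dy/dx factor.

With everything moved to the left-hand side, differentiate term by term:
  d/dx[x^3] = 3x^2
  d/dx[-12xy] = -12x·y' - 12y
  d/dx[7y^3] = 21y^2·y'

Separating the contributions that come from x directly and those that come through y:
  without y':      3x^2 - 12y
  multiplying y':  -12x + 21y^2

so (3x^2 - 12y) + (-12x + 21y^2)·y' = 0, and therefore
  dy/dx = -(3x^2 - 12y)/(-12x + 21y^2) = (x^2 - 4y)/(4x - 7y^2)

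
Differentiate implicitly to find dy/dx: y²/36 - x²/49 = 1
Differentiate both sides with respect to x, treating y as y(x). By the chain rule, any term containing y contributes a factor of y' = dy/dx when we differentiate it.

Move every term to one side and write the relation as F(x, y) = 0. Term by term,
  d/dx[-x^2/49] = -2x/49
  d/dx[y^2/36] = y·y'/18
  d/dx[-1] = 0

The pieces without y' make up ∂F/∂x and the coefficient of y' is ∂F/∂y:
  ∂F/∂x = -2x/49,
  ∂F/∂y = y/18.

Since d/dx[F] = ∂F/∂x + (∂F/∂y)·y' = 0, solve for y':
  (∂F/∂y)·y' = -∂F/∂x
  dy/dx = -(∂F/∂x)/(∂F/∂y) = -(-2x/49)/(y/18) = 36x/(49y)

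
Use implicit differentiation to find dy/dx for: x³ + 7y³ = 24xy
Apply d/dx to both sides, remembering that y depends on x. Each occurrence of y therefore brings in a y' = dy/dx via the chain rule.

With F(x, y) equal to the left-hand side minus the right, differentiate F term by term:
  d/dx[x^3] = 3x^2
  d/dx[-24xy] = -24x·y' - 24y
  d/dx[7y^3] = 21y^2·y'
Adding these up, d/dx[F] = 0 becomes
  (3x^2 - 24y) + (-24x + 21y^2)·y' = 0,
so isolating y',
  dy/dx = -(3x^2 - 24y)/(-24x + 21y^2) = (x^2 - 8y)/(8x - 7y^2)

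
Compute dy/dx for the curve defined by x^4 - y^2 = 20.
Differentiate both sides with respect to x, treating y as y(x). By the chain rule, any term containing y contributes a factor of y' = dy/dx when we differentiate it.

Move every term to one side and write the relation as F(x, y) = 0. Term by term,
  d/dx[x^4] = 4x^3
  d/dx[-y^2] = -2y·y'
  d/dx[-20] = 0

The pieces without y' make up ∂F/∂x and the coefficient of y' is ∂F/∂y:
  ∂F/∂x = 4x^3,
  ∂F/∂y = -2y.

Since d/dx[F] = ∂F/∂x + (∂F/∂y)·y' = 0, solve for y':
  (∂F/∂y)·y' = -∂F/∂x
  dy/dx = -(∂F/∂x)/(∂F/∂y) = -(4x^3)/(-2y) = 2x^3/y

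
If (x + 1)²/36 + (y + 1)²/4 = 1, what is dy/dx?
Differentiate both sides with respect to x, treating y as y(x). By the chain rule, any term containing y contributes a factor of y' = dy/dx when we differentiate it.

Move every term to one side and write the relation as F(x, y) = 0. Term by term,
  d/dx[(x + 1)^2/36] = x/18 + 1/18
  d/dx[(y + 1)^2/4] = y'(y + 1)/2
  d/dx[-1] = 0

The pieces without y' make up ∂F/∂x and the coefficient of y' is ∂F/∂y:
  ∂F/∂x = x/18 + 1/18,
  ∂F/∂y = y/2 + 1/2.

Since d/dx[F] = ∂F/∂x + (∂F/∂y)·y' = 0, solve for y':
  (∂F/∂y)·y' = -∂F/∂x
  dy/dx = -(∂F/∂x)/(∂F/∂y) = -(x/18 + 1/18)/(y/2 + 1/2)
        = -((x + 1)/18)/((y + 1)/2) = (-x - 1)/(9(y + 1))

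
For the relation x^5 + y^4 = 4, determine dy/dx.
Take d/dx of both sides. Since y is implicitly a function of x, the chain rule attaches a y' = dy/dx factor whenever we differentiate through y.

Set F(x, y) = (left side) − (right side), so the curve is F = 0. Differentiating each term of F:
  d/dx[x^5] = 5x^4
  d/dx[y^4] = 4y^3·y'
  d/dx[-4] = 0

Collecting, the y'-free part is the partial derivative in x and the y' coefficient is the partial derivative in y:
  ∂F/∂x = 5x^4
  ∂F/∂y = 4y^3

so d/dx[F(x, y(x))] = ∂F/∂x + (∂F/∂y)·y' = 0. Rearranging,
  dy/dx = -(∂F/∂x)/(∂F/∂y) = -(5x^4)/(4y^3) = -5x^4/(4y^3)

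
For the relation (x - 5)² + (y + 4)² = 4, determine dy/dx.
Differentiate both sides with respect to x, treating y as y(x). By the chain rule, any term containing y contributes a factor of y' = dy/dx when we differentiate it.

Move every term to one side and write the relation as F(x, y) = 0. Term by term,
  d/dx[(x - 5)^2] = 2x - 10
  d/dx[(y + 4)^2] = 2·y'(y + 4)
  d/dx[-4] = 0

The pieces without y' make up ∂F/∂x and the coefficient of y' is ∂F/∂y:
  ∂F/∂x = 2x - 10,
  ∂F/∂y = 2y + 8.

Since d/dx[F] = ∂F/∂x + (∂F/∂y)·y' = 0, solve for y':
  (∂F/∂y)·y' = -∂F/∂x
  dy/dx = -(∂F/∂x)/(∂F/∂y) = -(2x - 10)/(2y + 8) = (5 - x)/(y + 4)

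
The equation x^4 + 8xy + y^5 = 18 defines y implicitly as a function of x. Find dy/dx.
Differentiate the relation implicitly: treat y = y(x) and apply the chain rule, so every y-derivative picks up a y' = dy/dx factor.

With everything moved to the left-hand side, differentiate term by term:
  d/dx[x^4] = 4x^3
  d/dx[8xy] = 8x·y' + 8y
  d/dx[y^5] = 5y^4·y'
  d/dx[-18] = 0

Separating the contributions that come from x directly and those that come through y:
  without y':      4x^3 + 8y
  multiplying y':  8x + 5y^4

so (4x^3 + 8y) + (8x + 5y^4)·y' = 0, and therefore
  dy/dx = -(4x^3 + 8y)/(8x + 5y^4) = 4(-x^3 - 2y)/(8x + 5y^4)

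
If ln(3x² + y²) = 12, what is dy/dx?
Apply d/dx to both sides, remembering that y depends on x. Each occurrence of y therefore brings in a y' = dy/dx via the chain rule.

With F(x, y) equal to the left-hand side minus the right, differentiate F term by term:
  d/dx[ln(3x^2 + y^2)] = (6x + 2y·y')/(3x^2 + y^2)
  d/dx[-12] = 0
Adding these up, d/dx[F] = 0 becomes
  (6x/(3x^2 + y^2)) + (2y/(3x^2 + y^2))·y' = 0,
so isolating y',
  dy/dx = -(6x/(3x^2 + y^2))/(2y/(3x^2 + y^2)) = -3x/y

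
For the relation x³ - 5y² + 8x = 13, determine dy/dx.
Differentiate the relation implicitly: treat y = y(x) and apply the chain rule, so every y-derivative picks up a y' = dy/dx factor.

With everything moved to the left-hand side, differentiate term by term:
  d/dx[x^3] = 3x^2
  d/dx[8x] = 8
  d/dx[-5y^2] = -10y·y'
  d/dx[-13] = 0

Separating the contributions that come from x directly and those that come through y:
  without y':      3x^2 + 8
  multiplying y':  -10y

so (3x^2 + 8) + (-10y)·y' = 0, and therefore
  dy/dx = -(3x^2 + 8)/(-10y) = (3x^2 + 8)/(10y)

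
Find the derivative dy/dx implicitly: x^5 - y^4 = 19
Differentiate both sides with respect to x, treating y as y(x). By the chain rule, any term containing y contributes a factor of y' = dy/dx when we differentiate it.

Move every term to one side and write the relation as F(x, y) = 0. Term by term,
  d/dx[x^5] = 5x^4
  d/dx[-y^4] = -4y^3·y'
  d/dx[-19] = 0

The pieces without y' make up ∂F/∂x and the coefficient of y' is ∂F/∂y:
  ∂F/∂x = 5x^4,
  ∂F/∂y = -4y^3.

Since d/dx[F] = ∂F/∂x + (∂F/∂y)·y' = 0, solve for y':
  (∂F/∂y)·y' = -∂F/∂x
  dy/dx = -(∂F/∂x)/(∂F/∂y) = -(5x^4)/(-4y^3) = 5x^4/(4y^3)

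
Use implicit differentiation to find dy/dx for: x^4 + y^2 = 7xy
Differentiate the relation implicitly: treat y = y(x) and apply the chain rule, so every y-derivative picks up a y' = dy/dx factor.

With everything moved to the left-hand side, differentiate term by term:
  d/dx[x^4] = 4x^3
  d/dx[-7xy] = -7x·y' - 7y
  d/dx[y^2] = 2y·y'

Separating the contributions that come from x directly and those that come through y:
  without y':      4x^3 - 7y
  multiplying y':  -7x + 2y

so (4x^3 - 7y) + (-7x + 2y)·y' = 0, and therefore
  dy/dx = -(4x^3 - 7y)/(-7x + 2y) = (4x^3 - 7y)/(7x - 2y)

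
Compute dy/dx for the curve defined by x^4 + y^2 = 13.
Apply d/dx to both sides, remembering that y depends on x. Each occurrence of y therefore brings in a y' = dy/dx via the chain rule.

With F(x, y) equal to the left-hand side minus the right, differentiate F term by term:
  d/dx[x^4] = 4x^3
  d/dx[y^2] = 2y·y'
  d/dx[-13] = 0
Adding these up, d/dx[F] = 0 becomes
  (4x^3) + (2y)·y' = 0,
so isolating y',
  dy/dx = -(4x^3)/(2y) = -2x^3/y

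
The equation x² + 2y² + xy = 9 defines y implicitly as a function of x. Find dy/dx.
Differentiate both sides with respect to x, treating y as y(x). By the chain rule, any term containing y contributes a factor of y' = dy/dx when we differentiate it.

Move every term to one side and write the relation as F(x, y) = 0. Term by term,
  d/dx[x^2] = 2x
  d/dx[xy] = x·y' + y
  d/dx[2y^2] = 4y·y'
  d/dx[-9] = 0

The pieces without y' make up ∂F/∂x and the coefficient of y' is ∂F/∂y:
  ∂F/∂x = 2x + y,
  ∂F/∂y = x + 4y.

Since d/dx[F] = ∂F/∂x + (∂F/∂y)·y' = 0, solve for y':
  (∂F/∂y)·y' = -∂F/∂x
  dy/dx = -(∂F/∂x)/(∂F/∂y) = -(2x + y)/(x + 4y) = (-2x - y)/(x + 4y)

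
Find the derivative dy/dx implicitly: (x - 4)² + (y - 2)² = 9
Apply d/dx to both sides, remembering that y depends on x. Each occurrence of y therefore brings in a y' = dy/dx via the chain rule.

With F(x, y) equal to the left-hand side minus the right, differentiate F term by term:
  d/dx[(x - 4)^2] = 2x - 8
  d/dx[(y - 2)^2] = 2·y'(y - 2)
  d/dx[-9] = 0
Adding these up, d/dx[F] = 0 becomes
  (2x - 8) + (2y - 4)·y' = 0,
so isolating y',
  dy/dx = -(2x - 8)/(2y - 4) = (4 - x)/(y - 2)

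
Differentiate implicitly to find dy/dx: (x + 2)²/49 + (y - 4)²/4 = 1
Take d/dx of both sides. Since y is implicitly a function of x, the chain rule attaches a y' = dy/dx factor whenever we differentiate through y.

Set F(x, y) = (left side) − (right side), so the curve is F = 0. Differentiating each term of F:
  d/dx[(x + 2)^2/49] = 2x/49 + 4/49
  d/dx[(y - 4)^2/4] = y'(y - 4)/2
  d/dx[-1] = 0

Collecting, the y'-free part is the partial derivative in x and the y' coefficient is the partial derivative in y:
  ∂F/∂x = 2x/49 + 4/49
  ∂F/∂y = y/2 - 2

so d/dx[F(x, y(x))] = ∂F/∂x + (∂F/∂y)·y' = 0. Rearranging,
  dy/dx = -(∂F/∂x)/(∂F/∂y) = -(2x/49 + 4/49)/(y/2 - 2)
        = -(2(x + 2)/49)/((y - 4)/2) = 4(-x - 2)/(49(y - 4))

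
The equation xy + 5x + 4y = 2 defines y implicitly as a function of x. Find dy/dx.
Take d/dx of both sides. Since y is implicitly a function of x, the chain rule attaches a y' = dy/dx factor whenever we differentiate through y.

Set F(x, y) = (left side) − (right side), so the curve is F = 0. Differentiating each term of F:
  d/dx[xy] = x·y' + y
  d/dx[5x] = 5
  d/dx[4y] = 4·y'
  d/dx[-2] = 0

Collecting, the y'-free part is the partial derivative in x and the y' coefficient is the partial derivative in y:
  ∂F/∂x = y + 5
  ∂F/∂y = x + 4

so d/dx[F(x, y(x))] = ∂F/∂x + (∂F/∂y)·y' = 0. Rearranging,
  dy/dx = -(∂F/∂x)/(∂F/∂y) = -(y + 5)/(x + 4) = (-y - 5)/(x + 4)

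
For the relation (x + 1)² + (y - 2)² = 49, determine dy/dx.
Differentiate the relation implicitly: treat y = y(x) and apply the chain rule, so every y-derivative picks up a y' = dy/dx factor.

With everything moved to the left-hand side, differentiate term by term:
  d/dx[(x + 1)^2] = 2x + 2
  d/dx[(y - 2)^2] = 2·y'(y - 2)
  d/dx[-49] = 0

Separating the contributions that come from x directly and those that come through y:
  without y':      2x + 2
  multiplying y':  2y - 4

so (2x + 2) + (2y - 4)·y' = 0, and therefore
  dy/dx = -(2x + 2)/(2y - 4) = (-x - 1)/(y - 2)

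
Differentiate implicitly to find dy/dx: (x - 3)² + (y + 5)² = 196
Apply d/dx to both sides, remembering that y depends on x. Each occurrence of y therefore brings in a y' = dy/dx via the chain rule.

With F(x, y) equal to the left-hand side minus the right, differentiate F term by term:
  d/dx[(x - 3)^2] = 2x - 6
  d/dx[(y + 5)^2] = 2·y'(y + 5)
  d/dx[-196] = 0
Adding these up, d/dx[F] = 0 becomes
  (2x - 6) + (2y + 10)·y' = 0,
so isolating y',
  dy/dx = -(2x - 6)/(2y + 10) = (3 - x)/(y + 5)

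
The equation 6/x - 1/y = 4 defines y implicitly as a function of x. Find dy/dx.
Differentiate both sides with respect to x, treating y as y(x). By the chain rule, any term containing y contributes a factor of y' = dy/dx when we differentiate it.

Move every term to one side and write the relation as F(x, y) = 0. Term by term,
  d/dx[-1/y] = y'/y^2
  d/dx[6/x] = -6/x^2
  d/dx[-4] = 0

The pieces without y' make up ∂F/∂x and the coefficient of y' is ∂F/∂y:
  ∂F/∂x = -6/x^2,
  ∂F/∂y = y^(-2).

Since d/dx[F] = ∂F/∂x + (∂F/∂y)·y' = 0, solve for y':
  (∂F/∂y)·y' = -∂F/∂x
  dy/dx = -(∂F/∂x)/(∂F/∂y) = -(-6/x^2)/(y^(-2)) = 6y^2/x^2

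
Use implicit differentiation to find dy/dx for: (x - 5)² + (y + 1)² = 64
Differentiate both sides with respect to x, treating y as y(x). By the chain rule, any term containing y contributes a factor of y' = dy/dx when we differentiate it.

Move every term to one side and write the relation as F(x, y) = 0. Term by term,
  d/dx[(x - 5)^2] = 2x - 10
  d/dx[(y + 1)^2] = 2·y'(y + 1)
  d/dx[-64] = 0

The pieces without y' make up ∂F/∂x and the coefficient of y' is ∂F/∂y:
  ∂F/∂x = 2x - 10,
  ∂F/∂y = 2y + 2.

Since d/dx[F] = ∂F/∂x + (∂F/∂y)·y' = 0, solve for y':
  (∂F/∂y)·y' = -∂F/∂x
  dy/dx = -(∂F/∂x)/(∂F/∂y) = -(2x - 10)/(2y + 2) = (5 - x)/(y + 1)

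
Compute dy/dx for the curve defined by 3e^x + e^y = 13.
Differentiate both sides with respect to x, treating y as y(x). By the chain rule, any term containing y contributes a factor of y' = dy/dx when we differentiate it.

Move every term to one side and write the relation as F(x, y) = 0. Term by term,
  d/dx[3e^(x)] = 3e^(x)
  d/dx[e^(y)] = y'·e^(y)
  d/dx[-13] = 0

The pieces without y' make up ∂F/∂x and the coefficient of y' is ∂F/∂y:
  ∂F/∂x = 3e^(x),
  ∂F/∂y = e^(y).

Since d/dx[F] = ∂F/∂x + (∂F/∂y)·y' = 0, solve for y':
  (∂F/∂y)·y' = -∂F/∂x
  dy/dx = -(∂F/∂x)/(∂F/∂y) = -(3e^(x))/(e^(y)) = -3e^(x - y)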